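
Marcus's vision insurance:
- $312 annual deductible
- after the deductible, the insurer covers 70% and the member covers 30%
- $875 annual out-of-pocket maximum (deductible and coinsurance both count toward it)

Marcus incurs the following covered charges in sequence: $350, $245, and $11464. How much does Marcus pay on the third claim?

$478.10

Bill 1, $350: $312 finishes the deductible; $38 goes to coinsurance; coinsurance $38 × 30% = $11.40. Member pays $323.40; OOP now $323.40.
Bill 2, $245: deductible already satisfied, so member's share is 30% × $245 = $73.50. Member pays $73.50; OOP now $396.90.
Bill 3, $11464: deductible met; 30% of $11464 = $3439.20. That would push OOP to $3836.10, over the $875 cap, so member pays $875 − $396.90 = $478.10.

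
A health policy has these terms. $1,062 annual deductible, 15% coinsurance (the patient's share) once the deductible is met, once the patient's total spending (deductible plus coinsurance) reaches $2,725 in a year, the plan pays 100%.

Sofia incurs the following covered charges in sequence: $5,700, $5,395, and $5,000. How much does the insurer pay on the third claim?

$4,841.95

Claim 1 — $5,700: $1,062 finishes the deductible; $4,638 goes to coinsurance; coinsurance $4,638 × 15% = $695.70. Patient owes $1,757.70 (running OOP $1,757.70). Insurer: $5,700 − $1,757.70 = $3,942.30.
Claim 2 — $5,395: deductible met; 15% of $5,395 = $809.25. Patient owes $809.25 (running OOP $2,566.95). Plan pays $5,395 − $809.25 = $4,585.75.
Claim 3 — $5,000: deductible already satisfied, so patient's share is 15% × $5,000 = $750. That would push OOP to $3,316.95, over the $2,725 cap, so patient pays $2,725 − $2,566.95 = $158.05. Plan pays $5,000 − $158.05 = $4,841.95.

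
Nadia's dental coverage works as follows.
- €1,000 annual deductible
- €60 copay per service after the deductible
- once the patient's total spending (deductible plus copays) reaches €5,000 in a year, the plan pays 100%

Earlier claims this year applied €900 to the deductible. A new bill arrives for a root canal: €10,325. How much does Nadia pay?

€900 of the €1,000 deductible is already met, leaving €100.
That leaves €10,325 − €100 = €10,225 for the copay.
Copay on this service: €60.
That puts the patient's cost at €100 + €60 = €160 before any cap.
Cumulative spending €900 + €160 = €1,060 stays under the €5,000 maximum.

€160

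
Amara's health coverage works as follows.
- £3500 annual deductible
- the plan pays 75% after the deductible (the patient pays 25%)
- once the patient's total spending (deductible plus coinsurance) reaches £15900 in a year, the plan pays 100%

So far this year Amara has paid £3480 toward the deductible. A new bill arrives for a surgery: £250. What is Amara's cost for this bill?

£3480 of the £3500 deductible is already met, leaving £20.
The remaining £230 (= £250 − £20) moves to coinsurance.
Coinsurance: £230 × 25% = £57.50.
Patient responsibility before any cap: £20 + £57.50 = £77.50.
Total out-of-pocket so far would be £3480 + £77.50 = £3557.50, below the £15900 cap — no reduction.

£77.50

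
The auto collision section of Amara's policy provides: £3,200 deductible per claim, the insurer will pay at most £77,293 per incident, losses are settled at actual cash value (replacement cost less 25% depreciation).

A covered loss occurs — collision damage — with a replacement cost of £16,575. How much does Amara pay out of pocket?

Depreciate 25%: the covered value is £16,575 × 0.75 = £12,431.25.
Less the £3,200 deductible: £12,431.25 − £3,200 = £9,231.25.
That's under the £77,293 cap, so the insurer reimburses the full £9,231.25.
Out of pocket: £16,575 − £9,231.25 = £7,343.75.

£7,343.75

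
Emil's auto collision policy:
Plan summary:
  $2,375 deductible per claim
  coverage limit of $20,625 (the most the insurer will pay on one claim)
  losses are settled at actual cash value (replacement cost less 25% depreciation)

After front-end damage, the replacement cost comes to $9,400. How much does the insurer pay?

At 25% depreciation, ACV = $9,400 − $2,350 = $7,050.
Subtract the deductible: $7,050 − $2,375 = $4,675.
$4,675 is within the $20,625 limit, so the insurer pays $4,675.

$4,675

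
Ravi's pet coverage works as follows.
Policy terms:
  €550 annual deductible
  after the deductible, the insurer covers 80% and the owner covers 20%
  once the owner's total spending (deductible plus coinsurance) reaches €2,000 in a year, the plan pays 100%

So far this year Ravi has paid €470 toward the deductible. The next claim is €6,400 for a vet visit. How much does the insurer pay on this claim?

Remaining deductible: €550 − €470 = €80.
The remaining €6,320 (= €6,400 − €80) moves to coinsurance.
Coinsurance: €6,320 × 20% = €1,264.
So the owner owes €80 + €1,264 = €1,344 before any cap.
Total out-of-pocket so far would be €470 + €1,344 = €1,814, below the €2,000 cap — no reduction.
The insurer covers the remainder: €6,400 − €1,344 = €5,056.

€5,056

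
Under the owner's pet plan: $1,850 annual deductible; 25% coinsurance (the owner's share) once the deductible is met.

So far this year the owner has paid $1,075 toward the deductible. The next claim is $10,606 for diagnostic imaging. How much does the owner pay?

$3,232.75

$1,075 of the $1,850 deductible is already met, leaving $775.
The remaining $9,831 (= $10,606 − $775) moves to coinsurance.
25% of $9,831 = $2,457.75 falls to the owner.
So the owner owes $775 + $2,457.75 = $3,232.75.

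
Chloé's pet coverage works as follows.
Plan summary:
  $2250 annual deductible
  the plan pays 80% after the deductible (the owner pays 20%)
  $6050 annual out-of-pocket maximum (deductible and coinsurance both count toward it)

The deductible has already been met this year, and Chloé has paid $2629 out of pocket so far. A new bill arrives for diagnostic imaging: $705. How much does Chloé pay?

With the deductible met, the entire $705 is subject to coinsurance.
Owner's 20% share of $705 is $141.
Total out-of-pocket so far would be $2629 + $141 = $2770, below the $6050 cap — no reduction.

$141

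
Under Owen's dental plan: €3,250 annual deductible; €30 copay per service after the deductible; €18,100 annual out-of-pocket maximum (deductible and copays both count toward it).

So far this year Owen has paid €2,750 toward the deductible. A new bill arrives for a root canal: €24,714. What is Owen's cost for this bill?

Remaining deductible: €3,250 − €2,750 = €500.
That leaves €24,714 − €500 = €24,214 for the copay.
Copay on this service: €30.
That puts the patient's cost at €500 + €30 = €530 before any cap.
Year-to-date out-of-pocket becomes €2,750 + €530 = €3,280, still under the €18,100 maximum, so no cap applies.

€530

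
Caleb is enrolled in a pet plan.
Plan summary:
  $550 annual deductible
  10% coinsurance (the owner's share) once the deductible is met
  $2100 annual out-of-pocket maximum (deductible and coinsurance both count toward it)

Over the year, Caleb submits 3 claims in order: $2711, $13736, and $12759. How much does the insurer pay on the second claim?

$12402.10

Claim 1 — $2711: $550 finishes the deductible; $2161 goes to coinsurance; owner's 10% is $216.10. Cost to owner: $766.10. OOP to date $766.10. Plan pays $2711 − $766.10 = $1944.90.
Claim 2 — $13736: 10% coinsurance on $13736 = $1373.60. OOP would hit $2139.70 > $2100, so the cap limits the owner to $2100 − $766.10 = $1333.90. Plan pays $13736 − $1333.90 = $12402.10.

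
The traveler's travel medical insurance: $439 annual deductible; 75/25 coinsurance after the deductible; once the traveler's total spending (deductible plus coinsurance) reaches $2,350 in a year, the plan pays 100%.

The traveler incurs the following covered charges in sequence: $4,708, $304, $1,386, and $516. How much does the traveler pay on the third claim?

$346.50

Bill 1, $4,708: $439 to deductible, leaving $4,269; traveler's 25% is $1,067.25. Cost to traveler: $1,506.25. OOP to date $1,506.25.
Bill 2, $304: deductible met; 25% of $304 = $76. Traveler owes $76 (running OOP $1,582.25).
Bill 3, $1,386: deductible already satisfied, so traveler's share is 25% × $1,386 = $346.50. Traveler owes $346.50 (running OOP $1,928.75).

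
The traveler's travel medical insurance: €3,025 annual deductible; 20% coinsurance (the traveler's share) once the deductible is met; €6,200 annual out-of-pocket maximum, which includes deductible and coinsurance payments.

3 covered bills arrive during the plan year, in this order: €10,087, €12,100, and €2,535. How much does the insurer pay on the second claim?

€10,337.40

Claim 1 (€10,087): deductible takes €3,025, €7,062 remains; coinsurance €7,062 × 20% = €1,412.40. Cost to traveler: €4,437.40. OOP to date €4,437.40. Plan pays €10,087 − €4,437.40 = €5,649.60.
Claim 2 (€12,100): deductible met; 20% of €12,100 = €2,420. Adding that to €4,437.40 gives €6,857.40, past the €6,200 cap; traveler pays only €6,200 − €4,437.40 = €1,762.60. Plan pays €12,100 − €1,762.60 = €10,337.40.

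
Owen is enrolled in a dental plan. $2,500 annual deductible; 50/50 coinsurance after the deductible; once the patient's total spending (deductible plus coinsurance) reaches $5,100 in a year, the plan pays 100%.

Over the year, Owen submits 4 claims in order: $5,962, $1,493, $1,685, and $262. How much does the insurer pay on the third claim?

$1,562.50

Claim 1 ($5,962): $2,500 to deductible, leaving $3,462; 50% of $3,462 = $1,731. Patient owes $4,231 (running OOP $4,231). Insurer: $5,962 − $4,231 = $1,731.
Claim 2 ($1,493): deductible already satisfied, so patient's share is 50% × $1,493 = $746.50. Patient pays $746.50; OOP now $4,977.50. Insurer: $1,493 − $746.50 = $746.50.
Claim 3 ($1,685): deductible already satisfied, so patient's share is 50% × $1,685 = $842.50. OOP would hit $5,820 > $5,100, so the cap limits the patient to $5,100 − $4,977.50 = $122.50. Plan pays $1,685 − $122.50 = $1,562.50.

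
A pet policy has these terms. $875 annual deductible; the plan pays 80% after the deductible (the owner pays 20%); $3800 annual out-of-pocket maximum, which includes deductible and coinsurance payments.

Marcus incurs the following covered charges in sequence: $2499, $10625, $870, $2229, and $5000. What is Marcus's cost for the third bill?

$174

Claim 1 ($2499): $875 finishes the deductible; $1624 goes to coinsurance; coinsurance $1624 × 20% = $324.80. Owner pays $1199.80; OOP now $1199.80.
Claim 2 ($10625): deductible met; 20% of $10625 = $2125. Owner pays $2125; OOP now $3324.80.
Claim 3 ($870): deductible already satisfied, so owner's share is 20% × $870 = $174. Cost to owner: $174. OOP to date $3498.80.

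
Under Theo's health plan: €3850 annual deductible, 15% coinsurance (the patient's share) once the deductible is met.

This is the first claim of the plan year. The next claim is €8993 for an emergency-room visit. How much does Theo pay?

€4621.45

Nothing has been paid toward the €3850 deductible, so the first €3850 of this charge is applied there.
The remaining €5143 (= €8993 − €3850) moves to coinsurance.
Patient's 15% share of €5143 is €771.45.
Patient responsibility: €3850 + €771.45 = €4621.45.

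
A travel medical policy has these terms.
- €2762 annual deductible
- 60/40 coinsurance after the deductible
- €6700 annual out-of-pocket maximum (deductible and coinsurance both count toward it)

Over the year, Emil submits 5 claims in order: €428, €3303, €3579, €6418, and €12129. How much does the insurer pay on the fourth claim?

€4299.20

#1 (€428): all of it applies to the deductible. Traveler pays €428; OOP now €428. Plan pays €428 − €428 = €0.
#2 (€3303): €2334 to deductible, leaving €969; 40% of €969 = €387.60. Traveler owes €2721.60 (running OOP €3149.60). Insurer: €3303 − €2721.60 = €581.40.
#3 (€3579): deductible met; 40% of €3579 = €1431.60. Cost to traveler: €1431.60. OOP to date €4581.20. Plan pays €3579 − €1431.60 = €2147.40.
#4 (€6418): deductible met; 40% of €6418 = €2567.20. That would push OOP to €7148.40, over the €6700 cap, so traveler pays €6700 − €4581.20 = €2118.80. Insurer: €6418 − €2118.80 = €4299.20.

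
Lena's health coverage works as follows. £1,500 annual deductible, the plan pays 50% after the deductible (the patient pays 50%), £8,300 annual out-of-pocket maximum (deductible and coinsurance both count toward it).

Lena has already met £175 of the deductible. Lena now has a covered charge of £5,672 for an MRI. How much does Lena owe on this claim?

Remaining deductible: £1,500 − £175 = £1,325.
After the £1,325 deductible portion, £5,672 − £1,325 = £4,347 is subject to coinsurance.
Coinsurance: £4,347 × 50% = £2,173.50.
Patient responsibility before any cap: £1,325 + £2,173.50 = £3,498.50.
Year-to-date out-of-pocket becomes £175 + £3,498.50 = £3,673.50, still under the £8,300 maximum, so no cap applies.

£3,498.50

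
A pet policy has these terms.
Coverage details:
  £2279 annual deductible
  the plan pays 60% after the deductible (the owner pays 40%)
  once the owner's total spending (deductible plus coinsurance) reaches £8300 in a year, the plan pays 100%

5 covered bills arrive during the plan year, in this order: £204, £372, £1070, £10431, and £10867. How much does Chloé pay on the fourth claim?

Claim 1 — £204: entire amount goes to the deductible. Cost to owner: £204. OOP to date £204.
Claim 2 — £372: entire amount goes to the deductible. Owner pays £372; OOP now £576.
Claim 3 — £1070: all of it applies to the deductible. Cost to owner: £1070. OOP to date £1646.
Claim 4 — £10431: £633 finishes the deductible; £9798 goes to coinsurance; owner's 40% is £3919.20. Owner pays £4552.20; OOP now £6198.20.

£4552.20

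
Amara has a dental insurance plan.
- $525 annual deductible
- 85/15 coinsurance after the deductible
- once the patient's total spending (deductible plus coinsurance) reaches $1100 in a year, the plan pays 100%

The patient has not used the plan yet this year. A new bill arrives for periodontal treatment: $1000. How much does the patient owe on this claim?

$596.25

Nothing has been paid toward the $525 deductible, so the first $525 of this charge is applied there.
The remaining $475 (= $1000 − $525) moves to coinsurance.
15% of $475 = $71.25 falls to the patient.
So the patient owes $525 + $71.25 = $596.25 before any cap.
Year-to-date out-of-pocket becomes $0 + $596.25 = $596.25, still under the $1100 maximum, so no cap applies.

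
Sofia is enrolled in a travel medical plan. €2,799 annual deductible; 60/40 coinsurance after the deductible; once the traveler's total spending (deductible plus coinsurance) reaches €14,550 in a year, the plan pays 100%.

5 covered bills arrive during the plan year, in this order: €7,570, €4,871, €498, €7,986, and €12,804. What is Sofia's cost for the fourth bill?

#1 (€7,570): €2,799 finishes the deductible; €4,771 goes to coinsurance; 40% of €4,771 = €1,908.40. Cost to traveler: €4,707.40. OOP to date €4,707.40.
#2 (€4,871): deductible already satisfied, so traveler's share is 40% × €4,871 = €1,948.40. Cost to traveler: €1,948.40. OOP to date €6,655.80.
#3 (€498): 40% coinsurance on €498 = €199.20. Traveler owes €199.20 (running OOP €6,855).
#4 (€7,986): deductible already satisfied, so traveler's share is 40% × €7,986 = €3,194.40. Traveler owes €3,194.40 (running OOP €10,049.40).

€3,194.40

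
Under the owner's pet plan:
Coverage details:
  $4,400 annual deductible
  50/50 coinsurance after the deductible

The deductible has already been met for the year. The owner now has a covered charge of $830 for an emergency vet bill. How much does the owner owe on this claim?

$415

The deductible is already satisfied, so the full bill goes to coinsurance.
50% of $830 = $415 falls to the owner.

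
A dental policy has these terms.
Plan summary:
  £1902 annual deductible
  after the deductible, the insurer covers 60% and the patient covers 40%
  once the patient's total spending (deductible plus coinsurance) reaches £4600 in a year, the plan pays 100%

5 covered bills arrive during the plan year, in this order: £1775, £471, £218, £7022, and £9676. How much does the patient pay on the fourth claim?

£2473.20

Claim 1 — £1775: entire amount goes to the deductible. Cost to patient: £1775. OOP to date £1775.
Claim 2 — £471: deductible takes £127, £344 remains; coinsurance £344 × 40% = £137.60. Patient owes £264.60 (running OOP £2039.60).
Claim 3 — £218: 40% coinsurance on £218 = £87.20. Cost to patient: £87.20. OOP to date £2126.80.
Claim 4 — £7022: deductible met; 40% of £7022 = £2808.80. OOP would hit £4935.60 > £4600, so the cap limits the patient to £4600 − £2126.80 = £2473.20.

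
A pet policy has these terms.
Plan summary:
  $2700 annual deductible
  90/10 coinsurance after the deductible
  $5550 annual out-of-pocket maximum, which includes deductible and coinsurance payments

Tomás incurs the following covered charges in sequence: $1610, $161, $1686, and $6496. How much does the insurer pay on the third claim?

$681.30

#1 ($1610): fully absorbed by the deductible. Owner owes $1610 (running OOP $1610). Insurer: $1610 − $1610 = $0.
#2 ($161): entire amount goes to the deductible. Owner pays $161; OOP now $1771. Plan pays $161 − $161 = $0.
#3 ($1686): $929 to deductible, leaving $757; coinsurance $757 × 10% = $75.70. Cost to owner: $1004.70. OOP to date $2775.70. Plan pays $1686 − $1004.70 = $681.30.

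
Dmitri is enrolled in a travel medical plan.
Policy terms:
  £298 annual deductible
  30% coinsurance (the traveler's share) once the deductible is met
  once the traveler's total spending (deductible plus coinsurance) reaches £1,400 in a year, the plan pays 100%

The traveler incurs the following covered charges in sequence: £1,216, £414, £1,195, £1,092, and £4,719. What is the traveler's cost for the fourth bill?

£327.60

Claim 1 — £1,216: £298 to deductible, leaving £918; traveler's 30% is £275.40. Cost to traveler: £573.40. OOP to date £573.40.
Claim 2 — £414: deductible already satisfied, so traveler's share is 30% × £414 = £124.20. Traveler pays £124.20; OOP now £697.60.
Claim 3 — £1,195: deductible met; 30% of £1,195 = £358.50. Traveler pays £358.50; OOP now £1,056.10.
Claim 4 — £1,092: deductible already satisfied, so traveler's share is 30% × £1,092 = £327.60. Traveler pays £327.60; OOP now £1,383.70.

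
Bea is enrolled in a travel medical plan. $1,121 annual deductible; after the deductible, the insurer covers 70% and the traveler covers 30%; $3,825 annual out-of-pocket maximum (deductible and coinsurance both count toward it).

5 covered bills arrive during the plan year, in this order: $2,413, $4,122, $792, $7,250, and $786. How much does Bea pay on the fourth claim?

Claim 1 — $2,413: deductible takes $1,121, $1,292 remains; traveler's 30% is $387.60. Traveler pays $1,508.60; OOP now $1,508.60.
Claim 2 — $4,122: deductible met; 30% of $4,122 = $1,236.60. Traveler pays $1,236.60; OOP now $2,745.20.
Claim 3 — $792: deductible already satisfied, so traveler's share is 30% × $792 = $237.60. Cost to traveler: $237.60. OOP to date $2,982.80.
Claim 4 — $7,250: deductible met; 30% of $7,250 = $2,175. That would push OOP to $5,157.80, over the $3,825 cap, so traveler pays $3,825 − $2,982.80 = $842.20.

$842.20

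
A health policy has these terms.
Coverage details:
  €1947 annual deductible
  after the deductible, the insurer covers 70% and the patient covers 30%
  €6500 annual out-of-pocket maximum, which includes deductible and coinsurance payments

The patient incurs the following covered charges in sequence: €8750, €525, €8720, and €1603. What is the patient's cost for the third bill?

Claim 1 — €8750: deductible takes €1947, €6803 remains; 30% of €6803 = €2040.90. Patient pays €3987.90; OOP now €3987.90.
Claim 2 — €525: deductible already satisfied, so patient's share is 30% × €525 = €157.50. Patient owes €157.50 (running OOP €4145.40).
Claim 3 — €8720: deductible met; 30% of €8720 = €2616. OOP would hit €6761.40 > €6500, so the cap limits the patient to €6500 − €4145.40 = €2354.60.

€2354.60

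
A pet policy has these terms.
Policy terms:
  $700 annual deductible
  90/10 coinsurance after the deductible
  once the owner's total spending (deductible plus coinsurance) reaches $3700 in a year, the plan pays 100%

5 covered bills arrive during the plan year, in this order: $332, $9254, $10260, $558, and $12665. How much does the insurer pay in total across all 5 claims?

Bill 1, $332: entire amount goes to the deductible. Owner owes $332 (running OOP $332). Plan pays $332 − $332 = $0.
Bill 2, $9254: $368 finishes the deductible; $8886 goes to coinsurance; owner's 10% is $888.60. Cost to owner: $1256.60. OOP to date $1588.60. Insurer: $9254 − $1256.60 = $7997.40.
Bill 3, $10260: 10% coinsurance on $10260 = $1026. Cost to owner: $1026. OOP to date $2614.60. Plan pays $10260 − $1026 = $9234.
Bill 4, $558: 10% coinsurance on $558 = $55.80. Owner pays $55.80; OOP now $2670.40. Plan pays $558 − $55.80 = $502.20.
Bill 5, $12665: 10% coinsurance on $12665 = $1266.50. OOP would hit $3936.90 > $3700, so the cap limits the owner to $3700 − $2670.40 = $1029.60. Insurer: $12665 − $1029.60 = $11635.40.
Insurer total = bills − owner's total = $33069 − $3700 = $29369.

$29369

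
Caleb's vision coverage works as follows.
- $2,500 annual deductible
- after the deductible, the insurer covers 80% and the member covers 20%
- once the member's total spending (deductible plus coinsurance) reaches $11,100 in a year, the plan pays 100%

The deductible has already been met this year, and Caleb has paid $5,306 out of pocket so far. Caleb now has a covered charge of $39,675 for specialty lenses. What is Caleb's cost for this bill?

$5,794

The deductible is already satisfied, so the full bill goes to coinsurance.
Coinsurance: $39,675 × 20% = $7,935.
Adding $7,935 to the $5,306 already spent would give $13,241, which exceeds the $11,100 cap; the member pays just $11,100 − $5,306 = $5,794.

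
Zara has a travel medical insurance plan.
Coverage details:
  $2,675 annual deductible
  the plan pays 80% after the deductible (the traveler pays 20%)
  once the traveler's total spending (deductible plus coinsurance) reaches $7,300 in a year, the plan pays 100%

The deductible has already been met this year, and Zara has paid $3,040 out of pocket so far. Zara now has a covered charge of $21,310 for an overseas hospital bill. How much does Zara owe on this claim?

The deductible is already satisfied, so the full bill goes to coinsurance.
20% of $21,310 = $4,262 falls to the traveler.
That would bring total out-of-pocket to $7,302, past the $7,300 cap. The traveler is capped at $7,300 − $3,040 = $4,260 on this claim.

$4,260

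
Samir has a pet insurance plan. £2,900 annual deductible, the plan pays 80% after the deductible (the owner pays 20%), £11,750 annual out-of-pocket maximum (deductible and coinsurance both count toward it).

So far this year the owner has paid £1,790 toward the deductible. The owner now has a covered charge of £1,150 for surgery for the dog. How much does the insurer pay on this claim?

£1,790 of the £2,900 deductible is already met, leaving £1,110.
That leaves £1,150 − £1,110 = £40 for coinsurance.
Coinsurance: £40 × 20% = £8.
That puts the owner's cost at £1,110 + £8 = £1,118 before any cap.
Year-to-date out-of-pocket becomes £1,790 + £1,118 = £2,908, still under the £11,750 maximum, so no cap applies.
Insurer pays the balance: £1,150 − £1,118 = £32.

£32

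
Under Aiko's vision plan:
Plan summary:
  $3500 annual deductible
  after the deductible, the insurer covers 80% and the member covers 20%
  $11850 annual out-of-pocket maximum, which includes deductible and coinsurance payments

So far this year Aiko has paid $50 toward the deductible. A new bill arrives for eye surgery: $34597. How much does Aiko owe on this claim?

$9679.40

$50 of the $3500 deductible is already met, leaving $3450.
The remaining $31147 (= $34597 − $3450) moves to coinsurance.
Coinsurance: $31147 × 20% = $6229.40.
So the member owes $3450 + $6229.40 = $9679.40 before any cap.
Year-to-date out-of-pocket becomes $50 + $9679.40 = $9729.40, still under the $11850 maximum, so no cap applies.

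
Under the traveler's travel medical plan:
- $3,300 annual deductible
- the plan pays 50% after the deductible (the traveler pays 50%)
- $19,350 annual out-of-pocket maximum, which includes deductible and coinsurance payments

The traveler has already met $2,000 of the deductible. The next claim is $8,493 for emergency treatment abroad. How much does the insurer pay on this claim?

Deductible still to meet: $3,300 − $2,000 = $1,300.
After the $1,300 deductible portion, $8,493 − $1,300 = $7,193 is subject to coinsurance.
Traveler's 50% share of $7,193 is $3,596.50.
That puts the traveler's cost at $1,300 + $3,596.50 = $4,896.50 before any cap.
Cumulative spending $2,000 + $4,896.50 = $6,896.50 stays under the $19,350 maximum.
Insurer pays the balance: $8,493 − $4,896.50 = $3,596.50.

$3,596.50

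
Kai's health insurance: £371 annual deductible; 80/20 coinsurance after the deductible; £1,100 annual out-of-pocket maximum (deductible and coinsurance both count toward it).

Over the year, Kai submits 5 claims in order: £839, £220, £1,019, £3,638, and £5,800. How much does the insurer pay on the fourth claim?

Claim 1 — £839: £371 finishes the deductible; £468 goes to coinsurance; 20% of £468 = £93.60. Patient pays £464.60; OOP now £464.60. Plan pays £839 − £464.60 = £374.40.
Claim 2 — £220: deductible met; 20% of £220 = £44. Cost to patient: £44. OOP to date £508.60. Plan pays £220 − £44 = £176.
Claim 3 — £1,019: deductible already satisfied, so patient's share is 20% × £1,019 = £203.80. Patient owes £203.80 (running OOP £712.40). Insurer: £1,019 − £203.80 = £815.20.
Claim 4 — £3,638: deductible met; 20% of £3,638 = £727.60. That would push OOP to £1,440, over the £1,100 cap, so patient pays £1,100 − £712.40 = £387.60. Insurer: £3,638 − £387.60 = £3,250.40.

£3,250.40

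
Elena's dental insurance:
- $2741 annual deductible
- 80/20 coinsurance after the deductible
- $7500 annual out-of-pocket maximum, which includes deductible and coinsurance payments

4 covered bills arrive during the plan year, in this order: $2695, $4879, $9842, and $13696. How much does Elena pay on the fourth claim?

$1824

Bill 1, $2695: entire amount goes to the deductible. Patient owes $2695 (running OOP $2695).
Bill 2, $4879: $46 to deductible, leaving $4833; 20% of $4833 = $966.60. Cost to patient: $1012.60. OOP to date $3707.60.
Bill 3, $9842: deductible already satisfied, so patient's share is 20% × $9842 = $1968.40. Patient pays $1968.40; OOP now $5676.
Bill 4, $13696: 20% coinsurance on $13696 = $2739.20. Adding that to $5676 gives $8415.20, past the $7500 cap; patient pays only $7500 − $5676 = $1824.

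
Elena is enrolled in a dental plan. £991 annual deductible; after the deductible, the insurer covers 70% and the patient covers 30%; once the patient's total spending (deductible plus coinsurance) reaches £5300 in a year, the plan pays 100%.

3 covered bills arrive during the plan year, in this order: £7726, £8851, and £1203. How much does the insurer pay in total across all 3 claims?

£12480

#1 (£7726): £991 finishes the deductible; £6735 goes to coinsurance; coinsurance £6735 × 30% = £2020.50. Cost to patient: £3011.50. OOP to date £3011.50. Plan pays £7726 − £3011.50 = £4714.50.
#2 (£8851): deductible already satisfied, so patient's share is 30% × £8851 = £2655.30. Adding that to £3011.50 gives £5666.80, past the £5300 cap; patient pays only £5300 − £3011.50 = £2288.50. Plan pays £8851 − £2288.50 = £6562.50.
#3 (£1203): deductible met; 30% of £1203 = £360.90. That would push OOP to £5660.90, over the £5300 cap, so patient pays £5300 − £5300 = £0. Insurer: £1203 − £0 = £1203.
Insurer total: £4714.50 + £6562.50 + £1203 = £12480.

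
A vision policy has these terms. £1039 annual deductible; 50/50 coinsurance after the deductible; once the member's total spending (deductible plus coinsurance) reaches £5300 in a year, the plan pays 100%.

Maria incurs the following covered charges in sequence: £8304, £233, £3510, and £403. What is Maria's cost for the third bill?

£512

Bill 1, £8304: deductible takes £1039, £7265 remains; member's 50% is £3632.50. Member owes £4671.50 (running OOP £4671.50).
Bill 2, £233: deductible already satisfied, so member's share is 50% × £233 = £116.50. Cost to member: £116.50. OOP to date £4788.
Bill 3, £3510: deductible met; 50% of £3510 = £1755. Adding that to £4788 gives £6543, past the £5300 cap; member pays only £5300 − £4788 = £512.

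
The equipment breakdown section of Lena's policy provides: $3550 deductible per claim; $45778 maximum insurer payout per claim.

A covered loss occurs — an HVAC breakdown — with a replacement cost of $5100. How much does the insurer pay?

Subtract the deductible: $5100 − $3550 = $1550.
$1550 ≤ $45778, so the limit doesn't bind; insurer pays $1550.

$1550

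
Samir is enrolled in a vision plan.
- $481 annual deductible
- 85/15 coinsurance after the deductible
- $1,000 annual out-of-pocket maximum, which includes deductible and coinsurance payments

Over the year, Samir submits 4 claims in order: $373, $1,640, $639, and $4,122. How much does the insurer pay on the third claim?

Bill 1, $373: entire amount goes to the deductible. Member pays $373; OOP now $373. Plan pays $373 − $373 = $0.
Bill 2, $1,640: $108 finishes the deductible; $1,532 goes to coinsurance; 15% of $1,532 = $229.80. Member owes $337.80 (running OOP $710.80). Plan pays $1,640 − $337.80 = $1,302.20.
Bill 3, $639: deductible already satisfied, so member's share is 15% × $639 = $95.85. Cost to member: $95.85. OOP to date $806.65. Plan pays $639 − $95.85 = $543.15.

$543.15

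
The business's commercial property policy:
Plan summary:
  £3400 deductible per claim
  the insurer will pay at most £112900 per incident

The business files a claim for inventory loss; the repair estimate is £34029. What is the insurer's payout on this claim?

Less the £3400 deductible: £34029 − £3400 = £30629.
£30629 ≤ £112900, so the limit doesn't bind; insurer pays £30629.

£30629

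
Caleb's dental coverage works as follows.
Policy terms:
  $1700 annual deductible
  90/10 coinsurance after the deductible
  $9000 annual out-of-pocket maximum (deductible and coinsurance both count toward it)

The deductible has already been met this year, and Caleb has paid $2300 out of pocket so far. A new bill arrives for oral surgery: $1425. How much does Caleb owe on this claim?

$142.50

With the deductible met, the entire $1425 is subject to coinsurance.
Coinsurance: $1425 × 10% = $142.50.
Total out-of-pocket so far would be $2300 + $142.50 = $2442.50, below the $9000 cap — no reduction.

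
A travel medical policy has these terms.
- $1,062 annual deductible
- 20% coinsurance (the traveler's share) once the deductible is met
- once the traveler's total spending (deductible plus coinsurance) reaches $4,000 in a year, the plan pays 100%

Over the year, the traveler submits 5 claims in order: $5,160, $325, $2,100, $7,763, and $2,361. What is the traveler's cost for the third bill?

$420

Claim 1 ($5,160): deductible takes $1,062, $4,098 remains; 20% of $4,098 = $819.60. Traveler pays $1,881.60; OOP now $1,881.60.
Claim 2 ($325): 20% coinsurance on $325 = $65. Traveler pays $65; OOP now $1,946.60.
Claim 3 ($2,100): deductible already satisfied, so traveler's share is 20% × $2,100 = $420. Traveler pays $420; OOP now $2,366.60.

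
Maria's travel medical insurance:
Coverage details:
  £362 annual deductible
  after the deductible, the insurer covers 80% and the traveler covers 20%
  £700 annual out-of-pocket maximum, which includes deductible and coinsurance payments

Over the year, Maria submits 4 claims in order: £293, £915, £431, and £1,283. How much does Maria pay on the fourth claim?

Bill 1, £293: all of it applies to the deductible. Cost to traveler: £293. OOP to date £293.
Bill 2, £915: deductible takes £69, £846 remains; traveler's 20% is £169.20. Traveler pays £238.20; OOP now £531.20.
Bill 3, £431: deductible already satisfied, so traveler's share is 20% × £431 = £86.20. Traveler pays £86.20; OOP now £617.40.
Bill 4, £1,283: deductible met; 20% of £1,283 = £256.60. OOP would hit £874 > £700, so the cap limits the traveler to £700 − £617.40 = £82.60.

£82.60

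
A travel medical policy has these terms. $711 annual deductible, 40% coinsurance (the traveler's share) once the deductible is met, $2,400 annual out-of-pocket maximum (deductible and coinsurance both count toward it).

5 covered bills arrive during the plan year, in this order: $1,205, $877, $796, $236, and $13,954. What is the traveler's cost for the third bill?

Claim 1 ($1,205): $711 finishes the deductible; $494 goes to coinsurance; 40% of $494 = $197.60. Cost to traveler: $908.60. OOP to date $908.60.
Claim 2 ($877): deductible already satisfied, so traveler's share is 40% × $877 = $350.80. Traveler pays $350.80; OOP now $1,259.40.
Claim 3 ($796): 40% coinsurance on $796 = $318.40. Traveler pays $318.40; OOP now $1,577.80.

$318.40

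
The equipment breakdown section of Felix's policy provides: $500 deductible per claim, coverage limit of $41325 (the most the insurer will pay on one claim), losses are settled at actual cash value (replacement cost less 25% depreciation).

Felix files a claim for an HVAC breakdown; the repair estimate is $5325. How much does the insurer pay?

Actual cash value after 25% depreciation: $5325 × 75% = $3993.75.
After the deductible, $3993.75 − $500 = $3493.75 remains.
$3493.75 ≤ $41325, so the limit doesn't bind; insurer pays $3493.75.

$3493.75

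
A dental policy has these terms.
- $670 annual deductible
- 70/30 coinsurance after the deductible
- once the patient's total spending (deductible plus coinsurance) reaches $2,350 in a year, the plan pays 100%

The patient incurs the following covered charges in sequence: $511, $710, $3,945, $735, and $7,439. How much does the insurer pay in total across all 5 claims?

$10,990

Bill 1, $511: fully absorbed by the deductible. Patient pays $511; OOP now $511. Plan pays $511 − $511 = $0.
Bill 2, $710: $159 finishes the deductible; $551 goes to coinsurance; 30% of $551 = $165.30. Cost to patient: $324.30. OOP to date $835.30. Insurer: $710 − $324.30 = $385.70.
Bill 3, $3,945: 30% coinsurance on $3,945 = $1,183.50. Patient pays $1,183.50; OOP now $2,018.80. Insurer: $3,945 − $1,183.50 = $2,761.50.
Bill 4, $735: deductible already satisfied, so patient's share is 30% × $735 = $220.50. Patient pays $220.50; OOP now $2,239.30. Plan pays $735 − $220.50 = $514.50.
Bill 5, $7,439: 30% coinsurance on $7,439 = $2,231.70. Adding that to $2,239.30 gives $4,471, past the $2,350 cap; patient pays only $2,350 − $2,239.30 = $110.70. Plan pays $7,439 − $110.70 = $7,328.30.
Insurer total = bills − patient's total = $13,340 − $2,350 = $10,990.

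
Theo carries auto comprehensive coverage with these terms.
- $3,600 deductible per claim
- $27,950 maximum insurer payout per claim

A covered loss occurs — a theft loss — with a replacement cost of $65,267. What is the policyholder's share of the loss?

$37,317

After the deductible, $65,267 − $3,600 = $61,667 remains.
Since $61,667 > $27,950, the payout is capped at $27,950.
Out of pocket: $65,267 − $27,950 = $37,317.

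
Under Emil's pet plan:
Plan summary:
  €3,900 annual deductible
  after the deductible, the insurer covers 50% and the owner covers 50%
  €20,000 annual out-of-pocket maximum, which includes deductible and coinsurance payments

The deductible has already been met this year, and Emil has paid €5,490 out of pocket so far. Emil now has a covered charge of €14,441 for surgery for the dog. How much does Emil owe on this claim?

With the deductible met, the entire €14,441 is subject to coinsurance.
Coinsurance: €14,441 × 50% = €7,220.50.
Total out-of-pocket so far would be €5,490 + €7,220.50 = €12,710.50, below the €20,000 cap — no reduction.

€7,220.50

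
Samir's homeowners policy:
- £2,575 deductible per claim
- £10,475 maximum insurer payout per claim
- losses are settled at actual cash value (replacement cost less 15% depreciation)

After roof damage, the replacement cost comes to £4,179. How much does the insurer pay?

At 15% depreciation, ACV = £4,179 − £626.85 = £3,552.15.
After the deductible, £3,552.15 − £2,575 = £977.15 remains.
£977.15 is within the £10,475 limit, so the insurer pays £977.15.

£977.15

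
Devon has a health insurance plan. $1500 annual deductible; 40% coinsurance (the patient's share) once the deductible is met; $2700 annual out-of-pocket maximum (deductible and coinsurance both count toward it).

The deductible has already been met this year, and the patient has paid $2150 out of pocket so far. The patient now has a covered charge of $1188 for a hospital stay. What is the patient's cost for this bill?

The deductible is already satisfied, so the full bill goes to coinsurance.
Coinsurance: $1188 × 40% = $475.20.
Total out-of-pocket so far would be $2150 + $475.20 = $2625.20, below the $2700 cap — no reduction.

$475.20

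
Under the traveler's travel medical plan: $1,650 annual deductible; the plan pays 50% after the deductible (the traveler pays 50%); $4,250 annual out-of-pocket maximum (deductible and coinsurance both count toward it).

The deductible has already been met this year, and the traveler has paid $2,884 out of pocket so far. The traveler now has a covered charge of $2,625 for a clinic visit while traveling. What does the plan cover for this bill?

$1,312.50

With the deductible met, the entire $2,625 is subject to coinsurance.
50% of $2,625 = $1,312.50 falls to the traveler.
Year-to-date out-of-pocket becomes $2,884 + $1,312.50 = $4,196.50, still under the $4,250 maximum, so no cap applies.
The plan picks up $2,625 − $1,312.50 = $1,312.50.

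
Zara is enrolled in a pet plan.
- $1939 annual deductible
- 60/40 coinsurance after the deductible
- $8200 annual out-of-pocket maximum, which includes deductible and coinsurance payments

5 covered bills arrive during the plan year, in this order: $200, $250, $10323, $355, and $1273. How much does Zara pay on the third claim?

$5022.60

#1 ($200): entire amount goes to the deductible. Owner owes $200 (running OOP $200).
#2 ($250): fully absorbed by the deductible. Cost to owner: $250. OOP to date $450.
#3 ($10323): deductible takes $1489, $8834 remains; coinsurance $8834 × 40% = $3533.60. Owner owes $5022.60 (running OOP $5472.60).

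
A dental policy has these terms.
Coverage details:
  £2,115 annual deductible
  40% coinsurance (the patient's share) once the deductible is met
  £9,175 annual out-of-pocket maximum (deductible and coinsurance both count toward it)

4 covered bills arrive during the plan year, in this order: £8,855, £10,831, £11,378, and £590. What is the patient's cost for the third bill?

£31.60

Claim 1 (£8,855): deductible takes £2,115, £6,740 remains; patient's 40% is £2,696. Cost to patient: £4,811. OOP to date £4,811.
Claim 2 (£10,831): deductible met; 40% of £10,831 = £4,332.40. Patient owes £4,332.40 (running OOP £9,143.40).
Claim 3 (£11,378): deductible already satisfied, so patient's share is 40% × £11,378 = £4,551.20. That would push OOP to £13,694.60, over the £9,175 cap, so patient pays £9,175 − £9,143.40 = £31.60.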